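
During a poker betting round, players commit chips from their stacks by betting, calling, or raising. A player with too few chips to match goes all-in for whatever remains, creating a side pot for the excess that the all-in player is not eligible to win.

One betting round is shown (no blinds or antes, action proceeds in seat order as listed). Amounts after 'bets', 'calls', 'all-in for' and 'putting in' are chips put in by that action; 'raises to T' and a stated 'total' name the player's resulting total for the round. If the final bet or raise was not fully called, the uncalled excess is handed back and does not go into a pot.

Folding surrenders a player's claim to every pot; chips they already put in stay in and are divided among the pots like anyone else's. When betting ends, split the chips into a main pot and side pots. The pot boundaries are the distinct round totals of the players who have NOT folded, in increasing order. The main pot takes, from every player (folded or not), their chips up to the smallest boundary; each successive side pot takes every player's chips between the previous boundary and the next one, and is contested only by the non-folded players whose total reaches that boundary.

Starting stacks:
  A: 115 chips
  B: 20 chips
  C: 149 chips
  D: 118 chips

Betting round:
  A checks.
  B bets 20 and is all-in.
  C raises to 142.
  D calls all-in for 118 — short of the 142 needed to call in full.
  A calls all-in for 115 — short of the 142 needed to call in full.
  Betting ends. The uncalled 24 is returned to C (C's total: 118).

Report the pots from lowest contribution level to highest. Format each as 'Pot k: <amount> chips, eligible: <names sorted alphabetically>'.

Contributions (after 24 returned to C): A=115, B=20, C=118, D=118
Pot levels (distinct totals of non-folded players): 20, 115, 118
Layer 1-20: 20 each from A, B, C, D = 20*4 = 80 chips; eligible A, B, C, D
Layer 21-115: 95 each from A, C, D = 95*3 = 285 chips; eligible A, C, D
Layer 116-118: 3 each from C, D = 3*2 = 6 chips; eligible C, D

Pot 1: 80 chips, eligible: A, B, C, D
Pot 2: 285 chips, eligible: A, C, D
Pot 3: 6 chips, eligible: C, D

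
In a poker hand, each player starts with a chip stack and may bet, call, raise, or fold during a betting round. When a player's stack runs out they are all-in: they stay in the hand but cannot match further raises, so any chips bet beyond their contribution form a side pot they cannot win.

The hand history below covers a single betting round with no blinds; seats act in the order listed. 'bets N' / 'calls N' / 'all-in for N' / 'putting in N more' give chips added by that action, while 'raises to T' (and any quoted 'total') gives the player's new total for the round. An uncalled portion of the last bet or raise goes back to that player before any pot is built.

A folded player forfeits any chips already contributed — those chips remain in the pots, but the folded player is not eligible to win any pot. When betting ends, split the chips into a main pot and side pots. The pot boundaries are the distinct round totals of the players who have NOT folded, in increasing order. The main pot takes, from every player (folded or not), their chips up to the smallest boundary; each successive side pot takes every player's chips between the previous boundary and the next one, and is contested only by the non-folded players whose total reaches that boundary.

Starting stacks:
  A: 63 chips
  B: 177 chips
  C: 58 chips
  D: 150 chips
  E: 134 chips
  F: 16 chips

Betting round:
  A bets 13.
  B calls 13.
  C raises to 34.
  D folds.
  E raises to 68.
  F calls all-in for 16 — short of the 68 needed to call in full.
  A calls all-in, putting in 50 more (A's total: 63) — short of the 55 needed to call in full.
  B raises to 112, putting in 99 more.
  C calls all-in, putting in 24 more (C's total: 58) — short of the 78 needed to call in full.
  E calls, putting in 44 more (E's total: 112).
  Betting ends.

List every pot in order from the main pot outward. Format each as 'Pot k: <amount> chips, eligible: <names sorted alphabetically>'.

Contributions: A=63, B=112, C=58, E=112, F=16
Folded: D
Pot levels (distinct totals of non-folded players): 16, 58, 63, 112
Layer 1-16: 16 each from A, B, C, E, F = 16*5 = 80 chips; eligible A, B, C, E, F
Layer 17-58: 42 each from A, B, C, E = 42*4 = 168 chips; eligible A, B, C, E
Layer 59-63: 5 each from A, B, E = 5*3 = 15 chips; eligible A, B, E
Layer 64-112: 49 each from B, E = 49*2 = 98 chips; eligible B, E

Pot 1: 80 chips, eligible: A, B, C, E, F
Pot 2: 168 chips, eligible: A, B, C, E
Pot 3: 15 chips, eligible: A, B, E
Pot 4: 98 chips, eligible: B, E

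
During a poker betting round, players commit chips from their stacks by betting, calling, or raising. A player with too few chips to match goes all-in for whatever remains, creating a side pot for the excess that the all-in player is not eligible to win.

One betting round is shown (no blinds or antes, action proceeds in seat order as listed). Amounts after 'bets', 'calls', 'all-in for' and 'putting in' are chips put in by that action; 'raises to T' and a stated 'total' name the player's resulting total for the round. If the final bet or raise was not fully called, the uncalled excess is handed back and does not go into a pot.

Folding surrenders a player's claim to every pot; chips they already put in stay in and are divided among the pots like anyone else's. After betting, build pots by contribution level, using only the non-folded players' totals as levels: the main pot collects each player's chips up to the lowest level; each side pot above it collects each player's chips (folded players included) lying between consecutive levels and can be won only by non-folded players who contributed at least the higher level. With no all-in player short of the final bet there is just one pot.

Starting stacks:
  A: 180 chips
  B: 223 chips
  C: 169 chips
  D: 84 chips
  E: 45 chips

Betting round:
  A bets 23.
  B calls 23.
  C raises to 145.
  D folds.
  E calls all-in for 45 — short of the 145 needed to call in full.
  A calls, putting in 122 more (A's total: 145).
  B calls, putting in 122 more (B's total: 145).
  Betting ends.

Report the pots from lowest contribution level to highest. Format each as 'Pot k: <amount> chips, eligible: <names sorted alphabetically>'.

Contributions: A=145, B=145, C=145, E=45
Folded: D
Pot levels (distinct totals of non-folded players): 45, 145
Layer 1-45: 45 each from A, B, C, E = 45*4 = 180 chips; eligible A, B, C, E
Layer 46-145: 100 each from A, B, C = 100*3 = 300 chips; eligible A, B, C

Pot 1: 180 chips, eligible: A, B, C, E
Pot 2: 300 chips, eligible: A, B, C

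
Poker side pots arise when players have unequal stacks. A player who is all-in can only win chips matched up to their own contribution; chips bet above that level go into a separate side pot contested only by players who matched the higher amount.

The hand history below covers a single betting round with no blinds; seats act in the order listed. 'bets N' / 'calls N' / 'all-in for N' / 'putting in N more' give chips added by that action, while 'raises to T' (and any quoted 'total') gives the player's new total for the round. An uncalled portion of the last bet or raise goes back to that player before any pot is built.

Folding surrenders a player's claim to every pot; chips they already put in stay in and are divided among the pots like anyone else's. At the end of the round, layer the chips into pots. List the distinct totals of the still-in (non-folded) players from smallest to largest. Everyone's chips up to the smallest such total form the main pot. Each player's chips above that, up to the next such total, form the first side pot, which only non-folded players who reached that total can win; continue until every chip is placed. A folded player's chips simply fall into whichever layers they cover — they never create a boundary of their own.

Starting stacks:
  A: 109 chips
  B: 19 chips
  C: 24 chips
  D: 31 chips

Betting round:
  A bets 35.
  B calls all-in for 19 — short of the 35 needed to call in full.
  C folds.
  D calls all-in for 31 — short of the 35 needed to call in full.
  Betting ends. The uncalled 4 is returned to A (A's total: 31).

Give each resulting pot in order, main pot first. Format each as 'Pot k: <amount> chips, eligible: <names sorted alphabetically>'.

Contributions (after 4 returned to A): A=31, B=19, D=31
Folded: C
Pot levels (distinct totals of non-folded players): 19, 31
Layer 1-19: 19 each from A, B, D = 19*3 = 57 chips; eligible A, B, D
Layer 20-31: 12 each from A, D = 12*2 = 24 chips; eligible A, D

Pot 1: 57 chips, eligible: A, B, D
Pot 2: 24 chips, eligible: A, D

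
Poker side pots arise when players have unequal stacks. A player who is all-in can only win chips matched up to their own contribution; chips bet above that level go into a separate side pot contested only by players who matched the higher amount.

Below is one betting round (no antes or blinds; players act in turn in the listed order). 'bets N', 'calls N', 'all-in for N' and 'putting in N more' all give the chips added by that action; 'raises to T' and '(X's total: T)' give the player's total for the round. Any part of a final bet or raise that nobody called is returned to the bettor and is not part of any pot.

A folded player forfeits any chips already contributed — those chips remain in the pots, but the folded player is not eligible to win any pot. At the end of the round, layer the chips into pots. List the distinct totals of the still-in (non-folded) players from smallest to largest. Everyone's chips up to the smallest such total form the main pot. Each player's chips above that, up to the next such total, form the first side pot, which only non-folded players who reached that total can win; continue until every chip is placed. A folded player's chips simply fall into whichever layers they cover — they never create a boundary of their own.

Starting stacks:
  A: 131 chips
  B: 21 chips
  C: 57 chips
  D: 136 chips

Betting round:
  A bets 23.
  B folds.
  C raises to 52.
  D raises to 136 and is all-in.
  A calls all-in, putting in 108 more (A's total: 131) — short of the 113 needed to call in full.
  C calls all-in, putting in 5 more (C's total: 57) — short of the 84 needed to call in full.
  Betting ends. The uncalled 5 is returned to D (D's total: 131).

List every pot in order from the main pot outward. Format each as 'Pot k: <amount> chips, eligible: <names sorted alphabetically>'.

Contributions (after 5 returned to D): A=131, C=57, D=131
Folded: B
Pot levels (distinct totals of non-folded players): 57, 131
Layer 1-57: 57 each from A, C, D = 57*3 = 171 chips; eligible A, C, D
Layer 58-131: 74 each from A, D = 74*2 = 148 chips; eligible A, D

Pot 1: 171 chips, eligible: A, C, D
Pot 2: 148 chips, eligible: A, D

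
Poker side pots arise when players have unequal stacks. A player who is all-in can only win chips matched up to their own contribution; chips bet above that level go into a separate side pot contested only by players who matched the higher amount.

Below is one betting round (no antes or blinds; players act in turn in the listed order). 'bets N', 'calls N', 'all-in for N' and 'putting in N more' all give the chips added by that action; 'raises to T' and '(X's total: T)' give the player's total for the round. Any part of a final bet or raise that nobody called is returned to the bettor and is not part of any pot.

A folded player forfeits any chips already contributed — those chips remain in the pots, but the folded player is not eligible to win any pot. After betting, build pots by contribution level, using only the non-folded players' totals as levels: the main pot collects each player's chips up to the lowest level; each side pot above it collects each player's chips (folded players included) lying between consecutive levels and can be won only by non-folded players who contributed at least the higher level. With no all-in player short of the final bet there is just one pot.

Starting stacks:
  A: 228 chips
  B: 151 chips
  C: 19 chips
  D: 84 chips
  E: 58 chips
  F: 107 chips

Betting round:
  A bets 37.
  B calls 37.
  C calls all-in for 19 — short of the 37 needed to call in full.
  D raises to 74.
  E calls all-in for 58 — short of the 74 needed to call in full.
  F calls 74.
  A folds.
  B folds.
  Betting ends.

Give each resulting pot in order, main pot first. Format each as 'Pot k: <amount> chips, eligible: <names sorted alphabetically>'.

Contributions: A=37, B=37, C=19, D=74, E=58, F=74
Folded: A, B
Pot levels (distinct totals of non-folded players): 19, 58, 74
Layer 1-19: 19 each from A, B, C, D, E, F = 19*6 = 114 chips; eligible C, D, E, F
Layer 20-58: A 18 + B 18 + D 39 + E 39 + F 39 = 153 chips; eligible D, E, F
Layer 59-74: 16 each from D, F = 16*2 = 32 chips; eligible D, F

Pot 1: 114 chips, eligible: C, D, E, F
Pot 2: 153 chips, eligible: D, E, F
Pot 3: 32 chips, eligible: D, F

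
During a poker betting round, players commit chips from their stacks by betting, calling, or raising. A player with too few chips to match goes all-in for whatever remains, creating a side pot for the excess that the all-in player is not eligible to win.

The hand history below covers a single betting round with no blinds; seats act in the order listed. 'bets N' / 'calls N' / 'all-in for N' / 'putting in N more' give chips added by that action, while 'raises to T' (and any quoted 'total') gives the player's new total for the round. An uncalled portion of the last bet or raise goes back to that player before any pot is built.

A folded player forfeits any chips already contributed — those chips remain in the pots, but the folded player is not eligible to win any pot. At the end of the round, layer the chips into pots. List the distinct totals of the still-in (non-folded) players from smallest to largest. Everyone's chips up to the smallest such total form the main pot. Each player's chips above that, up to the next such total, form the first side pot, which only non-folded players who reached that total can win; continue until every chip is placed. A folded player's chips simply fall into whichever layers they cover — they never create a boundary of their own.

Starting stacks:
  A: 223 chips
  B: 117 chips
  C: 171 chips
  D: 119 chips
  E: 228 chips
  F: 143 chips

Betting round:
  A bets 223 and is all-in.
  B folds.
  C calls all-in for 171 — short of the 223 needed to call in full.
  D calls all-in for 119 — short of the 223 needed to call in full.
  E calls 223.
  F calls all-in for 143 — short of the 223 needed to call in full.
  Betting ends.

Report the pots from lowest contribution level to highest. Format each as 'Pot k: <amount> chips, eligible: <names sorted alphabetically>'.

Contributions: A=223, C=171, D=119, E=223, F=143
Folded: B
Pot levels (distinct totals of non-folded players): 119, 143, 171, 223
Layer 1-119: 119 each from A, C, D, E, F = 119*5 = 595 chips; eligible A, C, D, E, F
Layer 120-143: 24 each from A, C, E, F = 24*4 = 96 chips; eligible A, C, E, F
Layer 144-171: 28 each from A, C, E = 28*3 = 84 chips; eligible A, C, E
Layer 172-223: 52 each from A, E = 52*2 = 104 chips; eligible A, E

Pot 1: 595 chips, eligible: A, C, D, E, F
Pot 2: 96 chips, eligible: A, C, E, F
Pot 3: 84 chips, eligible: A, C, E
Pot 4: 104 chips, eligible: A, E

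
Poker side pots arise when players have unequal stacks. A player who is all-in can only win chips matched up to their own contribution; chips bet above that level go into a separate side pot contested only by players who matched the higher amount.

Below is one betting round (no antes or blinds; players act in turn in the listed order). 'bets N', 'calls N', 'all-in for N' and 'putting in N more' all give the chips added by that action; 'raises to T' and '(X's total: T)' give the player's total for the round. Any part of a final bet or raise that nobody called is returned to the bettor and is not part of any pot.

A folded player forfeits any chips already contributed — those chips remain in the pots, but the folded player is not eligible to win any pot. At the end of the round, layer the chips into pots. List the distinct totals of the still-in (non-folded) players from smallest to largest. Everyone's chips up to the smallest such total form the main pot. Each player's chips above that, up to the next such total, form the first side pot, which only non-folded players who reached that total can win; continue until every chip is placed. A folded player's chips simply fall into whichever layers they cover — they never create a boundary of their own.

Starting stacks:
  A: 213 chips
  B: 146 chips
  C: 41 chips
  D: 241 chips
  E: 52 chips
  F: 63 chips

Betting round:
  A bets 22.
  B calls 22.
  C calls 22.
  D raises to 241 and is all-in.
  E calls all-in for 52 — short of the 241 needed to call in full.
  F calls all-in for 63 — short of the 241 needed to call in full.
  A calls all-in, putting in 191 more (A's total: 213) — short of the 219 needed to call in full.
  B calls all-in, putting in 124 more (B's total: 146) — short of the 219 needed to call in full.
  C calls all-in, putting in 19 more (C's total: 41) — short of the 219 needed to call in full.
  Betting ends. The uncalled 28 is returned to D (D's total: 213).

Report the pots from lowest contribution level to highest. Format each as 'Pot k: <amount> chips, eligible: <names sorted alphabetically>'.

Pot 1: 246 chips, eligible: A, B, C, D, E, F
Pot 2: 55 chips, eligible: A, B, D, E, F
Pot 3: 44 chips, eligible: A, B, D, F
Pot 4: 249 chips, eligible: A, B, D
Pot 5: 134 chips, eligible: A, D

Derivation:
Contributions (after 28 returned to D): A=213, B=146, C=41, D=213, E=52, F=63
Pot levels (distinct totals of non-folded players): 41, 52, 63, 146, 213
Layer 1-41: 41 each from A, B, C, D, E, F = 41*6 = 246 chips; eligible A, B, C, D, E, F
Layer 42-52: 11 each from A, B, D, E, F = 11*5 = 55 chips; eligible A, B, D, E, F
Layer 53-63: 11 each from A, B, D, F = 11*4 = 44 chips; eligible A, B, D, F
Layer 64-146: 83 each from A, B, D = 83*3 = 249 chips; eligible A, B, D
Layer 147-213: 67 each from A, D = 67*2 = 134 chips; eligible A, D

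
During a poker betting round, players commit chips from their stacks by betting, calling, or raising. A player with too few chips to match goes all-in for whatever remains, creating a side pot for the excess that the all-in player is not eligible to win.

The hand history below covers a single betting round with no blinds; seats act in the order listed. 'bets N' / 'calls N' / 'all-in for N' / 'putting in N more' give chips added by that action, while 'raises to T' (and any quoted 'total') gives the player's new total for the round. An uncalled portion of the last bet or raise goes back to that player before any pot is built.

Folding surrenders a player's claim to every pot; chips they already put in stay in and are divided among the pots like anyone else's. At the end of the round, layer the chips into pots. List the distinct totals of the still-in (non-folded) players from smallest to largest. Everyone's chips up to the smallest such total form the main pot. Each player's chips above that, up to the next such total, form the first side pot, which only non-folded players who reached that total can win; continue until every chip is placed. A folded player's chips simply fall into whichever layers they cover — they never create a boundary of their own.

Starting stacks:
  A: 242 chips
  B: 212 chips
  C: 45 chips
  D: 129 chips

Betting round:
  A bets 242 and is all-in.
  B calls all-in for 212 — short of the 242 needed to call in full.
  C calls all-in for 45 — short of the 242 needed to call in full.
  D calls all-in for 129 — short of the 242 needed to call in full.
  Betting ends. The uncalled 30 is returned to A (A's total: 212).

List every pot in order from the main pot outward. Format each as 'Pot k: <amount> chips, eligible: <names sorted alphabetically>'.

Contributions (after 30 returned to A): A=212, B=212, C=45, D=129
Pot levels (distinct totals of non-folded players): 45, 129, 212
Layer 1-45: 45 each from A, B, C, D = 45*4 = 180 chips; eligible A, B, C, D
Layer 46-129: 84 each from A, B, D = 84*3 = 252 chips; eligible A, B, D
Layer 130-212: 83 each from A, B = 83*2 = 166 chips; eligible A, B

Pot 1: 180 chips, eligible: A, B, C, D
Pot 2: 252 chips, eligible: A, B, D
Pot 3: 166 chips, eligible: A, B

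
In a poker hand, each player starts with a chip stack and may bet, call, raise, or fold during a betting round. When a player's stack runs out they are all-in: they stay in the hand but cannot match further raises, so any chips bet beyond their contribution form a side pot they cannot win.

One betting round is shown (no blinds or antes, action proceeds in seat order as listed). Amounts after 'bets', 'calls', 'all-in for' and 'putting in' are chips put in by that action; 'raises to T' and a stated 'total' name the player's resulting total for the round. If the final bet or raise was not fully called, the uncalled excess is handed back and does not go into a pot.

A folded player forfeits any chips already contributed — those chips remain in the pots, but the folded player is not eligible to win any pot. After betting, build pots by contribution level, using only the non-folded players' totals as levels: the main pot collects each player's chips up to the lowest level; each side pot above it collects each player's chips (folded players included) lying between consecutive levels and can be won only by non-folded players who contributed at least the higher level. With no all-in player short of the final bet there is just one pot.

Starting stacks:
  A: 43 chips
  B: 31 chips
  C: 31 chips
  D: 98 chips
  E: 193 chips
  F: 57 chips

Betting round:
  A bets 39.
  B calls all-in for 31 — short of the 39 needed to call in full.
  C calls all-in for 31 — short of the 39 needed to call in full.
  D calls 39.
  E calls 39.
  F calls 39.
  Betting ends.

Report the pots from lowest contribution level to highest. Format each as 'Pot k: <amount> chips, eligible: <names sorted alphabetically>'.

Contributions: A=39, B=31, C=31, D=39, E=39, F=39
Pot levels (distinct totals of non-folded players): 31, 39
Layer 1-31: 31 each from A, B, C, D, E, F = 31*6 = 186 chips; eligible A, B, C, D, E, F
Layer 32-39: 8 each from A, D, E, F = 8*4 = 32 chips; eligible A, D, E, F

Pot 1: 186 chips, eligible: A, B, C, D, E, F
Pot 2: 32 chips, eligible: A, D, E, F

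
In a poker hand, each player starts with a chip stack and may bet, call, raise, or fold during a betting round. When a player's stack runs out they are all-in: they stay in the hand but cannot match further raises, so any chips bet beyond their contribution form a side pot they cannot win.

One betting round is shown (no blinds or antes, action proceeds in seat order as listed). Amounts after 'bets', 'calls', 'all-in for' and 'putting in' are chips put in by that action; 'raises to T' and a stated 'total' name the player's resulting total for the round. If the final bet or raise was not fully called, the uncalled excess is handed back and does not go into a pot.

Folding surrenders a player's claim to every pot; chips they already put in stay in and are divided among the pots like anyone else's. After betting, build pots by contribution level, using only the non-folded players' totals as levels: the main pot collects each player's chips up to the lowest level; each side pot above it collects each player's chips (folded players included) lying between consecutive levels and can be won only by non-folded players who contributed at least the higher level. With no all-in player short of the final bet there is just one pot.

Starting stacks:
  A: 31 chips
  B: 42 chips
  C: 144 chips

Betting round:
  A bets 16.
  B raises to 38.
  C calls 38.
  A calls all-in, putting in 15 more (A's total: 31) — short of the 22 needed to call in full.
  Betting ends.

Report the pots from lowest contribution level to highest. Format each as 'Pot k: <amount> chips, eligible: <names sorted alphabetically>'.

Contributions: A=31, B=38, C=38
Pot levels (distinct totals of non-folded players): 31, 38
Layer 1-31: 31 each from A, B, C = 31*3 = 93 chips; eligible A, B, C
Layer 32-38: 7 each from B, C = 7*2 = 14 chips; eligible B, C

Pot 1: 93 chips, eligible: A, B, C
Pot 2: 14 chips, eligible: B, C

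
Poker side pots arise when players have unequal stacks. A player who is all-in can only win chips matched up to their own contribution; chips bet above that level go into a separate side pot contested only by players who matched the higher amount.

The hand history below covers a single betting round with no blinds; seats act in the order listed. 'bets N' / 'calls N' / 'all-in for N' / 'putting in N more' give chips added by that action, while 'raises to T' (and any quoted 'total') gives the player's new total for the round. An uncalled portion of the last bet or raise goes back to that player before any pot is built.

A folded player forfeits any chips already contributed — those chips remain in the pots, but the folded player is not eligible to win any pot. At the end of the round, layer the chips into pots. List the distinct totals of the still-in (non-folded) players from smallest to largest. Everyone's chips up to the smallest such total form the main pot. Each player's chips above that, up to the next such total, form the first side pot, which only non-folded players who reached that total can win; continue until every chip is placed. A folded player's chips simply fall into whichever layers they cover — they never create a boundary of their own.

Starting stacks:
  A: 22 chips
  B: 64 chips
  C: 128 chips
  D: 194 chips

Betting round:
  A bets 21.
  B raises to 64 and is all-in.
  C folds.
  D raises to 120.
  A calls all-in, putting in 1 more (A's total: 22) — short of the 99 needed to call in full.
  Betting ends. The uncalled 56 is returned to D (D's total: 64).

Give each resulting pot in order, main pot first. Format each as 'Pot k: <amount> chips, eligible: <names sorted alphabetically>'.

Pot 1: 66 chips, eligible: A, B, D
Pot 2: 84 chips, eligible: B, D

Derivation:
Contributions (after 56 returned to D): A=22, B=64, D=64
Folded: C
Pot levels (distinct totals of non-folded players): 22, 64
Layer 1-22: 22 each from A, B, D = 22*3 = 66 chips; eligible A, B, D
Layer 23-64: 42 each from B, D = 42*2 = 84 chips; eligible B, D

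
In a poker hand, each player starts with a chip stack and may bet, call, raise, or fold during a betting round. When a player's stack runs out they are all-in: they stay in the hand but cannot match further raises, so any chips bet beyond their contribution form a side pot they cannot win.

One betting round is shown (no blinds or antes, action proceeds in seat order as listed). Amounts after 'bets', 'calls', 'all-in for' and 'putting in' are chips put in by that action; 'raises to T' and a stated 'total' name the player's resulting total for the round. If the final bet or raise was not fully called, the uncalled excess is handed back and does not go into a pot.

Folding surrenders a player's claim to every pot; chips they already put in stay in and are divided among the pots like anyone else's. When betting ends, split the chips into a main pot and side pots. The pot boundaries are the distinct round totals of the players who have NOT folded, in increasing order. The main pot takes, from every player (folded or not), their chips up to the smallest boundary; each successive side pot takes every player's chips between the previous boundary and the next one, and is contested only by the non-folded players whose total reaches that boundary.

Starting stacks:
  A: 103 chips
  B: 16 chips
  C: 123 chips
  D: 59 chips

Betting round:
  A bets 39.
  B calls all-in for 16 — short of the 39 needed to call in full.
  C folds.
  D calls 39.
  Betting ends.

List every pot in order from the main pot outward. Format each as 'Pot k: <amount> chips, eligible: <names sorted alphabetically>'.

Pot 1: 48 chips, eligible: A, B, D
Pot 2: 46 chips, eligible: A, D

Derivation:
Contributions: A=39, B=16, D=39
Folded: C
Pot levels (distinct totals of non-folded players): 16, 39
Layer 1-16: 16 each from A, B, D = 16*3 = 48 chips; eligible A, B, D
Layer 17-39: 23 each from A, D = 23*2 = 46 chips; eligible A, D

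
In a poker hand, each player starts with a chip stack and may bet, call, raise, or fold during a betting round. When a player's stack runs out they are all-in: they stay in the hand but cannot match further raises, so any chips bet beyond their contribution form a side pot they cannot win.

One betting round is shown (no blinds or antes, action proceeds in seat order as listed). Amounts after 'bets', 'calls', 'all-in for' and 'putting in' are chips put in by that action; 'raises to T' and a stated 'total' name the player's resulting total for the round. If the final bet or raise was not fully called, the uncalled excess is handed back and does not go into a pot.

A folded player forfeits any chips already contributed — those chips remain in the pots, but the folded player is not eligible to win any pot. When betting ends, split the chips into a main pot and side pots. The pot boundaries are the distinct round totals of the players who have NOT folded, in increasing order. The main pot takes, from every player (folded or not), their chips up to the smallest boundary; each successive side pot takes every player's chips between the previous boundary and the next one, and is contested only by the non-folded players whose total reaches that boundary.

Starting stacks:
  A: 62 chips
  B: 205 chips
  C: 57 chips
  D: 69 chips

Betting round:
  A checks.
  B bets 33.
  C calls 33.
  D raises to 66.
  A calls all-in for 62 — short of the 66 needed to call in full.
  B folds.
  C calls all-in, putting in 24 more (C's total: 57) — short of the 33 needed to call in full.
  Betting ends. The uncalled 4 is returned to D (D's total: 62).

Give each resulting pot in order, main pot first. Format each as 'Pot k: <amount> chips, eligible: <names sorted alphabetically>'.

Pot 1: 204 chips, eligible: A, C, D
Pot 2: 10 chips, eligible: A, D

Derivation:
Contributions (after 4 returned to D): A=62, B=33, C=57, D=62
Folded: B
Pot levels (distinct totals of non-folded players): 57, 62
Layer 1-57: A 57 + B 33 + C 57 + D 57 = 204 chips; eligible A, C, D
Layer 58-62: 5 each from A, D = 5*2 = 10 chips; eligible A, D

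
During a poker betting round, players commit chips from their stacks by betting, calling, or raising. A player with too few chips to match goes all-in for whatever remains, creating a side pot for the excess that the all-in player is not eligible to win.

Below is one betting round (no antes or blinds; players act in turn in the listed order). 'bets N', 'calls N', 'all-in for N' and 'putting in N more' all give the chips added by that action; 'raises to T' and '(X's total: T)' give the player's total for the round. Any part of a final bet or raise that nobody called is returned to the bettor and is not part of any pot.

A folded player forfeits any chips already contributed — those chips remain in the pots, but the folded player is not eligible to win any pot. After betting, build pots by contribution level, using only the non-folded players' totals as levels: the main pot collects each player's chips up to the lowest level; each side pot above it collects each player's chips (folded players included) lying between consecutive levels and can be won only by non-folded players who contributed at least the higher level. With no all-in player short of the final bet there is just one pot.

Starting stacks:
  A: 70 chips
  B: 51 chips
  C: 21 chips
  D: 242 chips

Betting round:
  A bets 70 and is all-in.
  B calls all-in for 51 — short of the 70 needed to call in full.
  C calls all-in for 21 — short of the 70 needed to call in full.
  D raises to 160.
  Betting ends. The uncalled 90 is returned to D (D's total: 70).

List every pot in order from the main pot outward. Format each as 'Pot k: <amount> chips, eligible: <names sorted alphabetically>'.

Contributions (after 90 returned to D): A=70, B=51, C=21, D=70
Pot levels (distinct totals of non-folded players): 21, 51, 70
Layer 1-21: 21 each from A, B, C, D = 21*4 = 84 chips; eligible A, B, C, D
Layer 22-51: 30 each from A, B, D = 30*3 = 90 chips; eligible A, B, D
Layer 52-70: 19 each from A, D = 19*2 = 38 chips; eligible A, D

Pot 1: 84 chips, eligible: A, B, C, D
Pot 2: 90 chips, eligible: A, B, D
Pot 3: 38 chips, eligible: A, D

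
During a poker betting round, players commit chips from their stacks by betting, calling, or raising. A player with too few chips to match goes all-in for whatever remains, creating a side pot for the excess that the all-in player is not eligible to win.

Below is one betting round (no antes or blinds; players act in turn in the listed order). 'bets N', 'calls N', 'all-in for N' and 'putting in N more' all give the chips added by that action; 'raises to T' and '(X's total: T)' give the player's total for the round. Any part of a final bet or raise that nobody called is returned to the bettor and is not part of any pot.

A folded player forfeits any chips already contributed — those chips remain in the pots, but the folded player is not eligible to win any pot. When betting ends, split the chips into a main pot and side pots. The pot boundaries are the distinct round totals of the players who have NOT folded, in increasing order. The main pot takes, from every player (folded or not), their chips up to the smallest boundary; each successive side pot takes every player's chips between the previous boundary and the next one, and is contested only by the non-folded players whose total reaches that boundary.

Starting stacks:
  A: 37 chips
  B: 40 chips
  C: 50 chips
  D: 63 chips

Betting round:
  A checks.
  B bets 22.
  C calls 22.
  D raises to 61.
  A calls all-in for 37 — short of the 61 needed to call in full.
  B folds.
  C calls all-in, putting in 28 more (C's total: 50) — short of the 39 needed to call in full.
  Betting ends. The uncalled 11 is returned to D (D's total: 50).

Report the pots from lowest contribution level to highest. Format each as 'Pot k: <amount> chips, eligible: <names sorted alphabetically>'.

Contributions (after 11 returned to D): A=37, B=22, C=50, D=50
Folded: B
Pot levels (distinct totals of non-folded players): 37, 50
Layer 1-37: A 37 + B 22 + C 37 + D 37 = 133 chips; eligible A, C, D
Layer 38-50: 13 each from C, D = 13*2 = 26 chips; eligible C, D

Pot 1: 133 chips, eligible: A, C, D
Pot 2: 26 chips, eligible: C, D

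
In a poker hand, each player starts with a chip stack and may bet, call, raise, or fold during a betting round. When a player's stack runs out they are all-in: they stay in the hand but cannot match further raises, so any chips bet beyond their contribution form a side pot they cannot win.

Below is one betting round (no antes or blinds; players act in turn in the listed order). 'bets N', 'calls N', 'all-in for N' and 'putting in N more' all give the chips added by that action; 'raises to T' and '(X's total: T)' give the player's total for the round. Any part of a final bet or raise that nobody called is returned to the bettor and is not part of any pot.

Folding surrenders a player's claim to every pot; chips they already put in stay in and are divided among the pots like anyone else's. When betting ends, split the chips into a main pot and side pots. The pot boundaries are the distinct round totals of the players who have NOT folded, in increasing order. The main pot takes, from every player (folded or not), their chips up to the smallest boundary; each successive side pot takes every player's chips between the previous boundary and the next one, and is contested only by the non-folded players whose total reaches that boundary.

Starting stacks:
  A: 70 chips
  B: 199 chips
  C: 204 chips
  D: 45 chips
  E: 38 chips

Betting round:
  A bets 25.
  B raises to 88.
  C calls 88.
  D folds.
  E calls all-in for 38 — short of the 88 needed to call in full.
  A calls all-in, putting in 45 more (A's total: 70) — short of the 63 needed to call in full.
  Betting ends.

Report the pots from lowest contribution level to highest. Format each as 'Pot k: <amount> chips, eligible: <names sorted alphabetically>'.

Contributions: A=70, B=88, C=88, E=38
Folded: D
Pot levels (distinct totals of non-folded players): 38, 70, 88
Layer 1-38: 38 each from A, B, C, E = 38*4 = 152 chips; eligible A, B, C, E
Layer 39-70: 32 each from A, B, C = 32*3 = 96 chips; eligible A, B, C
Layer 71-88: 18 each from B, C = 18*2 = 36 chips; eligible B, C

Pot 1: 152 chips, eligible: A, B, C, E
Pot 2: 96 chips, eligible: A, B, C
Pot 3: 36 chips, eligible: B, C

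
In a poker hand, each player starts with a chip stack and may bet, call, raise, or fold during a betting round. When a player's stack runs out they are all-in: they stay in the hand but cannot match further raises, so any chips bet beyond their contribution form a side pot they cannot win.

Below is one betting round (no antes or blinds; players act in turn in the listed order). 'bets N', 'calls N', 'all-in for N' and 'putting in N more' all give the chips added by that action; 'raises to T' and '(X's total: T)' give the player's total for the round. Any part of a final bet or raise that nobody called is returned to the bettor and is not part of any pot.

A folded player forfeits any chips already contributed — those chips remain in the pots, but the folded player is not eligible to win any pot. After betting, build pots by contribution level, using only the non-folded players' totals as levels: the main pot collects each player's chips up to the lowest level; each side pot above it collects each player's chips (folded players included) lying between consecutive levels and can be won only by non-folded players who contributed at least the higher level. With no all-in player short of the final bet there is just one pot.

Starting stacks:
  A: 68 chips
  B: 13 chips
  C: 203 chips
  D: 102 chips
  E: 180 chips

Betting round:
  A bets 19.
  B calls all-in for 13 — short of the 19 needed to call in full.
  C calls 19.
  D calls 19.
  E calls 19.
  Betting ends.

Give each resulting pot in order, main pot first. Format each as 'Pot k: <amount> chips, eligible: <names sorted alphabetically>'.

Contributions: A=19, B=13, C=19, D=19, E=19
Pot levels (distinct totals of non-folded players): 13, 19
Layer 1-13: 13 each from A, B, C, D, E = 13*5 = 65 chips; eligible A, B, C, D, E
Layer 14-19: 6 each from A, C, D, E = 6*4 = 24 chips; eligible A, C, D, E

Pot 1: 65 chips, eligible: A, B, C, D, E
Pot 2: 24 chips, eligible: A, C, D, E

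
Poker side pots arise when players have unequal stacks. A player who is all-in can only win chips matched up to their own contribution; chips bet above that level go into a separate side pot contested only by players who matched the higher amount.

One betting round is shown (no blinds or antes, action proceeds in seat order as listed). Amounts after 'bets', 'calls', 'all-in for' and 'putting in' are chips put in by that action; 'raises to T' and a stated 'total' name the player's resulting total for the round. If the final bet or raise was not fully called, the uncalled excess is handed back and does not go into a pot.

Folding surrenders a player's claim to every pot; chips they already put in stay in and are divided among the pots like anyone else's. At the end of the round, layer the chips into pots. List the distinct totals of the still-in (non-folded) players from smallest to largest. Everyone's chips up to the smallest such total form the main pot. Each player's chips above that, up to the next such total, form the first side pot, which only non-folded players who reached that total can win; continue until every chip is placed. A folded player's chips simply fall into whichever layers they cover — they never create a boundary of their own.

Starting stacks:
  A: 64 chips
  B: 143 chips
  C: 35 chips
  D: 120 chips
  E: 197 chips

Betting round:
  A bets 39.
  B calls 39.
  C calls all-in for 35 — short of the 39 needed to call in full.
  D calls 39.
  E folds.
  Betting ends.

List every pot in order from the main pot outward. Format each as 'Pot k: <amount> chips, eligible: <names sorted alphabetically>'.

Pot 1: 140 chips, eligible: A, B, C, D
Pot 2: 12 chips, eligible: A, B, D

Derivation:
Contributions: A=39, B=39, C=35, D=39
Folded: E
Pot levels (distinct totals of non-folded players): 35, 39
Layer 1-35: 35 each from A, B, C, D = 35*4 = 140 chips; eligible A, B, C, D
Layer 36-39: 4 each from A, B, D = 4*3 = 12 chips; eligible A, B, D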